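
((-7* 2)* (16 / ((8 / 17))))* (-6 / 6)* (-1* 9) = -4284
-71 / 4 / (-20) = 71 / 80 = 0.89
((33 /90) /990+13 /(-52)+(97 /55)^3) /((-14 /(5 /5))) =-47041607 /125779500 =-0.37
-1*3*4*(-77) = 924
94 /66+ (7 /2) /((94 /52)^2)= 181901 /72897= 2.50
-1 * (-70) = 70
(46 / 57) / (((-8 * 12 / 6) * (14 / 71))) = -1633 / 6384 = -0.26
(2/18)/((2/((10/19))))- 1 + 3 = 347/171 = 2.03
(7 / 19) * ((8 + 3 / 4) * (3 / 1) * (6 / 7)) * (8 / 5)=252 / 19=13.26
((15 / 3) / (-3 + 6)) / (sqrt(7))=5 * sqrt(7) / 21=0.63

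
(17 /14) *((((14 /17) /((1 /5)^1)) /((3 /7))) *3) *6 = 210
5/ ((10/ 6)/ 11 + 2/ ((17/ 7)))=5.13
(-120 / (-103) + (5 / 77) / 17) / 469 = 157595 / 63233863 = 0.00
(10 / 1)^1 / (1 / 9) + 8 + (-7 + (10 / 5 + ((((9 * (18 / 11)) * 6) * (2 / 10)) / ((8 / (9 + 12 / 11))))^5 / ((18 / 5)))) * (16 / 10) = 1586425671500092270677 / 648435615025000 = 2446543.09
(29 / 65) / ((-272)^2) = 29 / 4808960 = 0.00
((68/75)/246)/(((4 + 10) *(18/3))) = 17/387450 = 0.00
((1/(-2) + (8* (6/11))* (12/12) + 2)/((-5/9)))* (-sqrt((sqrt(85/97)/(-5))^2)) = 1161* sqrt(8245)/53350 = 1.98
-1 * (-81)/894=27/298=0.09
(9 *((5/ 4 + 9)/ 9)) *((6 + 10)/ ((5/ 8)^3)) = 83968/ 125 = 671.74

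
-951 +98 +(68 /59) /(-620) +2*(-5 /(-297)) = -2316717044 /2716065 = -852.97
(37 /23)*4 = 148 /23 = 6.43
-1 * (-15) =15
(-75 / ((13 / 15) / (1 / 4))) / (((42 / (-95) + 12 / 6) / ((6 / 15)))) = -21375 / 3848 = -5.55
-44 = -44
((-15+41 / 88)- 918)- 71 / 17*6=-1432559 / 1496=-957.59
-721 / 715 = -1.01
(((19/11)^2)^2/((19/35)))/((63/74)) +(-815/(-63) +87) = 36648182/307461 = 119.20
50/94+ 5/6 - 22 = -5819/282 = -20.63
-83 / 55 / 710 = -83 / 39050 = -0.00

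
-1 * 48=-48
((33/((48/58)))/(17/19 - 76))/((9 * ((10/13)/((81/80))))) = -0.08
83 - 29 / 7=78.86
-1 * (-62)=62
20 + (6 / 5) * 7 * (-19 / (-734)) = 37099 / 1835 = 20.22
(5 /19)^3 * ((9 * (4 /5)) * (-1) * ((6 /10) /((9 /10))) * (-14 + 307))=-175800 /6859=-25.63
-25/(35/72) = -360/7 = -51.43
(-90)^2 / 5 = 1620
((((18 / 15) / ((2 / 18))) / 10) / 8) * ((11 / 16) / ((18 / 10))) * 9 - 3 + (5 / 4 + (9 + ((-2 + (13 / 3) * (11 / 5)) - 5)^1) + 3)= 5087 / 384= 13.25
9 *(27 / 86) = 243 / 86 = 2.83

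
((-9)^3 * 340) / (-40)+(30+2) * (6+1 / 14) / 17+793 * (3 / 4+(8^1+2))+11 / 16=1650137 / 112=14733.37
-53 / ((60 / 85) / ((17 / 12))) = -15317 / 144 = -106.37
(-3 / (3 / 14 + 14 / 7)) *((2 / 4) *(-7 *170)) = 24990 / 31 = 806.13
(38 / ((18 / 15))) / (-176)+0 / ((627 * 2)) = -95 / 528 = -0.18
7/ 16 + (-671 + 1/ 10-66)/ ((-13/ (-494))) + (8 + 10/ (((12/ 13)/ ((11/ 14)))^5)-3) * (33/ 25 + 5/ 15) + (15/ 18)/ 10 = -7022453939240431/ 250927165440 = -27986.03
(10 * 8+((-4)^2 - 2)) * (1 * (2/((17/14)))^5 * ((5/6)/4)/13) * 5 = 5055545600/55374423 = 91.30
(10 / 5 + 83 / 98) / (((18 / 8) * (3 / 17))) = 1054 / 147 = 7.17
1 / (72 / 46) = 0.64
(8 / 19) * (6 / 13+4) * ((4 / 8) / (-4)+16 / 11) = 522 / 209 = 2.50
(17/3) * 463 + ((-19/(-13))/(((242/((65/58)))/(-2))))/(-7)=386671031/147378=2623.67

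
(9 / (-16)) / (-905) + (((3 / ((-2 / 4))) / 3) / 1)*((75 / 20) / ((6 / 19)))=-343891 / 14480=-23.75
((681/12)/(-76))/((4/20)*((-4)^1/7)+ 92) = -7945/977664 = -0.01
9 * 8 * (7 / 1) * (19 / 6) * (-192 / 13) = -306432 / 13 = -23571.69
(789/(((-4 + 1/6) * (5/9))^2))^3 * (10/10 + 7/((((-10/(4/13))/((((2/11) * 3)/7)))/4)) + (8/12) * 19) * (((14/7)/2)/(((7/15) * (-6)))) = -59209805634440559463584/2315373826390625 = -25572460.46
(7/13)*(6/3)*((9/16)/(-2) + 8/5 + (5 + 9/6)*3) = 23317/1040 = 22.42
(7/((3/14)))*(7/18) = 343/27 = 12.70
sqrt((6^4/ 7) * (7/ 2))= 18 * sqrt(2)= 25.46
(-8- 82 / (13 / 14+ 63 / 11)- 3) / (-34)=583 / 850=0.69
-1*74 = -74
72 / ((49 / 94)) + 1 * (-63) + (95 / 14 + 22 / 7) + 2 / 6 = 25103 / 294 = 85.38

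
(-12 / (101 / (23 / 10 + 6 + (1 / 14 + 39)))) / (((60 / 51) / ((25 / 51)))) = -1658 / 707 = -2.35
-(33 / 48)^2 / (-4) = 121 / 1024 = 0.12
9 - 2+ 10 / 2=12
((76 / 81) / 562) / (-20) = -19 / 227610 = -0.00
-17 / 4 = -4.25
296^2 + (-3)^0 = 87617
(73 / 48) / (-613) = -73 / 29424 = -0.00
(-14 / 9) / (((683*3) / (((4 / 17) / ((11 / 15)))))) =-280 / 1149489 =-0.00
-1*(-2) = 2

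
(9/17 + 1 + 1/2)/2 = 1.01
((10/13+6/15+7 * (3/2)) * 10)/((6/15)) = 7585/26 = 291.73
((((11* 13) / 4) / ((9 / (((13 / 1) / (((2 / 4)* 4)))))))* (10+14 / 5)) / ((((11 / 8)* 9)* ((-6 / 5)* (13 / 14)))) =-5824 / 243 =-23.97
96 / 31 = 3.10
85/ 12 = 7.08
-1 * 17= -17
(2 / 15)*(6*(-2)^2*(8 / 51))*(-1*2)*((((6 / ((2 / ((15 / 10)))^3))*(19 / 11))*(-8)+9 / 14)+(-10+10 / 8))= 169856 / 3927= 43.25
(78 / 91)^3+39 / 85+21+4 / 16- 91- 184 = -29465377 / 116620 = -252.66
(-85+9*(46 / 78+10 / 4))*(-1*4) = 228.77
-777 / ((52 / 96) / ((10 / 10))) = -18648 / 13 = -1434.46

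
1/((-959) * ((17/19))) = -19/16303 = -0.00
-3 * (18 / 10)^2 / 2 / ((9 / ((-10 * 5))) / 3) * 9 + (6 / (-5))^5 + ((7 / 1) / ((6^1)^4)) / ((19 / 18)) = 3105859307 / 4275000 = 726.52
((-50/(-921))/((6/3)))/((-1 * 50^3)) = -1/4605000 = -0.00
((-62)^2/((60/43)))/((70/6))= 41323/175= 236.13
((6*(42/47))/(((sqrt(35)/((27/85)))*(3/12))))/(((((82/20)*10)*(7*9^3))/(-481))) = -7696*sqrt(35)/17198475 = -0.00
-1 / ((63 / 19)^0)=-1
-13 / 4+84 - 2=315 / 4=78.75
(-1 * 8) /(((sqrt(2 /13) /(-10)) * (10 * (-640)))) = -sqrt(26) /160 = -0.03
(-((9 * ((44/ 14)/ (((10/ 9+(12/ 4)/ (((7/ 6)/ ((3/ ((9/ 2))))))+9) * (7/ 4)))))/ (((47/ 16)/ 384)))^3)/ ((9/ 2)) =-18665695655958260219904/ 14725040979532625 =-1267615.87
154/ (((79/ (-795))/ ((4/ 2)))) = -3099.49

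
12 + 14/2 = 19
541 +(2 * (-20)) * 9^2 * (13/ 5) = -7883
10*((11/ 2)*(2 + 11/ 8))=185.62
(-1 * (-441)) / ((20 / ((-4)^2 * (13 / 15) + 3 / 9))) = 31311 / 100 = 313.11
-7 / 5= -1.40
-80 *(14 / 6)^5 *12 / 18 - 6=-3694.78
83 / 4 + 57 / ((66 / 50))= 2813 / 44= 63.93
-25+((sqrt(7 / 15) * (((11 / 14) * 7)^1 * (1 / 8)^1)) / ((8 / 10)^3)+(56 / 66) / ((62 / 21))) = -23.80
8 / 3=2.67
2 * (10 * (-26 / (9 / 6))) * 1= -1040 / 3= -346.67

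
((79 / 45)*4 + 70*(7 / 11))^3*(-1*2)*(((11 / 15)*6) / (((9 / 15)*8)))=-8316073115788 / 33078375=-251405.13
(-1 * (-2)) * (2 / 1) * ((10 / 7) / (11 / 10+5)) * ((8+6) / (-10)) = -80 / 61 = -1.31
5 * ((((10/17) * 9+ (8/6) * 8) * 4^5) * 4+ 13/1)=16674035/51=326941.86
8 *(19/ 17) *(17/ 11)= 152/ 11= 13.82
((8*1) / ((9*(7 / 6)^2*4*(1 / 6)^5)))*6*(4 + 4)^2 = 23887872 / 49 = 487507.59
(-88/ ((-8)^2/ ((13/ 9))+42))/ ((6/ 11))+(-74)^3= -61999558/ 153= -405225.87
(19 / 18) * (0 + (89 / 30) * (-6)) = -1691 / 90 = -18.79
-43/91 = -0.47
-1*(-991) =991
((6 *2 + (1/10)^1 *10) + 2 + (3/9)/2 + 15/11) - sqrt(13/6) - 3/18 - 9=81/11 - sqrt(78)/6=5.89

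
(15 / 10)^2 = 9 / 4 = 2.25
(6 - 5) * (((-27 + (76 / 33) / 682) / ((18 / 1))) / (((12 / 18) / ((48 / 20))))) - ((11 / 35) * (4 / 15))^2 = -5589458311 / 1033869375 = -5.41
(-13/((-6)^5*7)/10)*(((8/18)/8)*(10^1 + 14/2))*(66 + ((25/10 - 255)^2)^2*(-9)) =-43120028586583/52254720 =-825189.16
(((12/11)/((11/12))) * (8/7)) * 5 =5760/847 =6.80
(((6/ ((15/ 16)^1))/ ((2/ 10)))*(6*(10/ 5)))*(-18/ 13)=-6912/ 13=-531.69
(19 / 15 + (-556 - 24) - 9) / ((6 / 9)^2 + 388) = -174 / 115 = -1.51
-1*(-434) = 434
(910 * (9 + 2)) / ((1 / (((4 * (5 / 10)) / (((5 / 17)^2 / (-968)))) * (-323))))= 361801023584 / 5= 72360204716.80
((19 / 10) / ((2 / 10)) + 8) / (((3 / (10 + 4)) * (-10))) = -49 / 6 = -8.17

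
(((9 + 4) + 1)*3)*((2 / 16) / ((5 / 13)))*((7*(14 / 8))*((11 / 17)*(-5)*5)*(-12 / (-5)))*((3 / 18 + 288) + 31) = -281786505 / 136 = -2071959.60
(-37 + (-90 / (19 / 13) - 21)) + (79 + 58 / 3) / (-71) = -489541 / 4047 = -120.96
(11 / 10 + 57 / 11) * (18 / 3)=2073 / 55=37.69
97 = 97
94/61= 1.54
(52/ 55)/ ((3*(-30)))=-26/ 2475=-0.01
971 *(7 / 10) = 6797 / 10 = 679.70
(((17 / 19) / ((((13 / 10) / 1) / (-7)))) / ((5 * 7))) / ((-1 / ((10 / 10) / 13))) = 34 / 3211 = 0.01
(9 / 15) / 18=1 / 30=0.03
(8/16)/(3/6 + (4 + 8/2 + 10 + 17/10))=5/202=0.02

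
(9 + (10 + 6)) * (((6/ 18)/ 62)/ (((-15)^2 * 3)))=1/ 5022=0.00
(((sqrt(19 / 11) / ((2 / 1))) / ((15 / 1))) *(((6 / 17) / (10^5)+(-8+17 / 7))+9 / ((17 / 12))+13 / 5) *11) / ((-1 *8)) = -20120021 *sqrt(209) / 1428000000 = -0.20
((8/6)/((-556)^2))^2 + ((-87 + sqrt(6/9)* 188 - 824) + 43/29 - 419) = -2071032365751379/1558905147216 + 188* sqrt(6)/3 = -1175.02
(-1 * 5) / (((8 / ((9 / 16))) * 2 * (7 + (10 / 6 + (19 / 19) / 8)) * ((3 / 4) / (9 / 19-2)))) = 1305 / 32072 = 0.04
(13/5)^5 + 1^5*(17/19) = 7107692/59375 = 119.71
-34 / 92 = -17 / 46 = -0.37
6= 6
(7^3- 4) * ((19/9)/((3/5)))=10735/9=1192.78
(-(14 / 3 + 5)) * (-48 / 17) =27.29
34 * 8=272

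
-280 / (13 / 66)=-18480 / 13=-1421.54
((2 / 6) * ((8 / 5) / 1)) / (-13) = -8 / 195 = -0.04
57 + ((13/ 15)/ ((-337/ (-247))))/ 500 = 144070711/ 2527500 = 57.00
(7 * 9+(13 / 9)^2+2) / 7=9.58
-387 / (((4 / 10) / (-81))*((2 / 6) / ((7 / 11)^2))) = 23040045 / 242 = 95206.80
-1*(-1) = 1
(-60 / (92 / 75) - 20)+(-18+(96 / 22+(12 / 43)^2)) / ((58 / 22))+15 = -72832658 / 1233283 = -59.06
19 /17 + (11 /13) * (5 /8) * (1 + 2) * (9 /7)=3.16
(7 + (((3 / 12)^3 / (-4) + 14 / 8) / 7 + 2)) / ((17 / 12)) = 2925 / 448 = 6.53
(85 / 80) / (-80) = -17 / 1280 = -0.01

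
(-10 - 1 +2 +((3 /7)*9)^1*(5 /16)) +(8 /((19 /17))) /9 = -134051 /19152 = -7.00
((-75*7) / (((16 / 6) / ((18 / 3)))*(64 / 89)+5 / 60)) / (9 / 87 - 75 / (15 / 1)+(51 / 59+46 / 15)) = 43171096500 / 31989689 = 1349.53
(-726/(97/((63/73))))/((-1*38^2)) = 22869/5112482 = 0.00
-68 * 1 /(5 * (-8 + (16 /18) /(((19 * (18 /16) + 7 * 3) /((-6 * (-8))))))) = 1.94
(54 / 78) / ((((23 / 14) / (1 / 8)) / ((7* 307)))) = 135387 / 1196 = 113.20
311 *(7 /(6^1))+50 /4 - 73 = 907 /3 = 302.33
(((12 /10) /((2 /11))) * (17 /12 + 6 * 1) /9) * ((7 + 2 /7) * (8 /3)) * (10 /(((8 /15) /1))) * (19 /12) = 1581085 /504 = 3137.07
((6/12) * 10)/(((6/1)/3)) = 5/2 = 2.50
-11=-11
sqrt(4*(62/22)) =2*sqrt(341)/11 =3.36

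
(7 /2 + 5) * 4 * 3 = 102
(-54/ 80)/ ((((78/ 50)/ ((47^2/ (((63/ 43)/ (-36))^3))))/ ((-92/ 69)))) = -84302862240/ 4459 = -18906226.11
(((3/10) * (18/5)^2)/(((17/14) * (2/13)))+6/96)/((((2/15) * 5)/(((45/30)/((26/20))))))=36.13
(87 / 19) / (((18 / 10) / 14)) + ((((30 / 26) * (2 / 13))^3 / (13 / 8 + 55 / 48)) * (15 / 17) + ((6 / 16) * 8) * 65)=397390443805 / 1723170813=230.62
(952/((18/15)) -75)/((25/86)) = 37066/15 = 2471.07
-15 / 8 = -1.88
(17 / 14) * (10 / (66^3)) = 85 / 2012472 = 0.00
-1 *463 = -463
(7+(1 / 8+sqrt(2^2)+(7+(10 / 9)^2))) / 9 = 11249 / 5832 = 1.93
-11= -11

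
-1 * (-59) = 59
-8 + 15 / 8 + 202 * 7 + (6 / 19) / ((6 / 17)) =214133 / 152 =1408.77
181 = 181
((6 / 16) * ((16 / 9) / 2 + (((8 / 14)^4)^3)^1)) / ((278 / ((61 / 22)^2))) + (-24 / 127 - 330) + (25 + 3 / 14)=-216392531543312510357 / 709564065553670712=-304.97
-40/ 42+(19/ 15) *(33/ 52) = -811/ 5460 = -0.15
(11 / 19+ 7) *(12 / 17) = 1728 / 323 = 5.35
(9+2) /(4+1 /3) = 33 /13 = 2.54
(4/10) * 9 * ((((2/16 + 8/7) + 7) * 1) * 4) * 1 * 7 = 4167/5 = 833.40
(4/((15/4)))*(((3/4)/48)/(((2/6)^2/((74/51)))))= 37/170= 0.22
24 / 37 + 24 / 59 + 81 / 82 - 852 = -152147361 / 179006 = -849.96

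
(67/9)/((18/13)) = 871/162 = 5.38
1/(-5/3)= -3/5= -0.60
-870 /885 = -58 /59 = -0.98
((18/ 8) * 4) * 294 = 2646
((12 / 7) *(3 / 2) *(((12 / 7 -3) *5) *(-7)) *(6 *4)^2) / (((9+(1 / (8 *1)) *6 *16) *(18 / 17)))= 146880 / 49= 2997.55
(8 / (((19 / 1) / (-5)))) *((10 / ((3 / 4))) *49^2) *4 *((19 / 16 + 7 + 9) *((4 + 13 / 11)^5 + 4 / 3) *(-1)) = 43355346203750000 / 2503611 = 17317125625.25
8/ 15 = 0.53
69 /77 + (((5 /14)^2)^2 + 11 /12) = 2318725 /1267728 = 1.83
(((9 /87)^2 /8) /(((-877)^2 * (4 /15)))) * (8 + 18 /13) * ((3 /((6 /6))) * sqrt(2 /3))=8235 * sqrt(6) /134542197712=0.00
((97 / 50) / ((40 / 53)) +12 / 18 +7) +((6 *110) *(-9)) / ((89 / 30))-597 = -1382531353 / 534000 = -2589.01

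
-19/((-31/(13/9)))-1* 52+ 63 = 3316/279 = 11.89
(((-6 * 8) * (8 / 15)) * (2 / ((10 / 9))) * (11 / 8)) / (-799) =1584 / 19975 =0.08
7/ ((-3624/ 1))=-7/ 3624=-0.00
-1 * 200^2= -40000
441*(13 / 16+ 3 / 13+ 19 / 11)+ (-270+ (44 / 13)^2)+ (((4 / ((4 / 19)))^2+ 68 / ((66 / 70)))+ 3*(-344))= 32514877 / 89232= 364.39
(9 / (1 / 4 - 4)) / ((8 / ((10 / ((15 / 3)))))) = -0.60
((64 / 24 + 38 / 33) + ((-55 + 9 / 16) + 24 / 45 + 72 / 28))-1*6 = -988949 / 18480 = -53.51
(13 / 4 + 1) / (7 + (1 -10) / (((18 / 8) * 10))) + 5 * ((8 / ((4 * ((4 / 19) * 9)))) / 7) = 3875 / 2772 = 1.40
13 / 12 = 1.08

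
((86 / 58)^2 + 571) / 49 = 482060 / 41209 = 11.70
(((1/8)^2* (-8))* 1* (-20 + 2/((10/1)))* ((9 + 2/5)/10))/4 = 0.58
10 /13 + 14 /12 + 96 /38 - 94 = -132695 /1482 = -89.54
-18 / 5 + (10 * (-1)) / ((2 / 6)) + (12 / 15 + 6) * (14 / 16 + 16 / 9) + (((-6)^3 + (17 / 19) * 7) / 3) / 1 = -292319 / 3420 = -85.47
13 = 13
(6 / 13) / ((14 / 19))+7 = 694 / 91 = 7.63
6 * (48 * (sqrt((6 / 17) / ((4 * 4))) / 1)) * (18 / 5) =1296 * sqrt(102) / 85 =153.99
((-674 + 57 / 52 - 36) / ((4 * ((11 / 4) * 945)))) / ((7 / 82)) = -1511383 / 1891890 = -0.80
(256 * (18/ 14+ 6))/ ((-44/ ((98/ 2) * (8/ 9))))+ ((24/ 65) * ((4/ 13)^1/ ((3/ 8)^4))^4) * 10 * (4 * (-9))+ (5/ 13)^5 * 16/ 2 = -50740568096915163608/ 6511570666029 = -7792370.03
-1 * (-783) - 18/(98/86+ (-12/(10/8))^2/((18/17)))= 74203569/94793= 782.80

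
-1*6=-6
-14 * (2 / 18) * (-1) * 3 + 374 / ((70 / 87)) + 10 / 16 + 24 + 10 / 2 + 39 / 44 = 4620061 / 9240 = 500.01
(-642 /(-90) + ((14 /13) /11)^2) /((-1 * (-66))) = 2190983 /20244510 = 0.11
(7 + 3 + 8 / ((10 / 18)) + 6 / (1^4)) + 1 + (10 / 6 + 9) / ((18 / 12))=1733 / 45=38.51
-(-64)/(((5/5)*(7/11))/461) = 324544/7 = 46363.43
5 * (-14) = -70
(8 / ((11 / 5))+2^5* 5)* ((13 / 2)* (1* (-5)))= -58500 / 11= -5318.18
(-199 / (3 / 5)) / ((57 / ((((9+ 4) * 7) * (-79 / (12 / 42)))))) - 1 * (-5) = 50073095 / 342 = 146412.56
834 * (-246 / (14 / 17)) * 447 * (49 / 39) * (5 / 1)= -9094407210 / 13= -699569785.38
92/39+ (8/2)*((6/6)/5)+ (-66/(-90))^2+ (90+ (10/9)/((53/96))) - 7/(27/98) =32695667/465075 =70.30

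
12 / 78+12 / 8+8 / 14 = 405 / 182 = 2.23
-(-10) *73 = 730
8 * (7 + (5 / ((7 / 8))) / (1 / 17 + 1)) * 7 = 6248 / 9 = 694.22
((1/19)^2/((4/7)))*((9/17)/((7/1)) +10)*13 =15587/24548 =0.63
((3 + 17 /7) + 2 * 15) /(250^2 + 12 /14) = 124 /218753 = 0.00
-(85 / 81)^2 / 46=-7225 / 301806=-0.02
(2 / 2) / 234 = 1 / 234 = 0.00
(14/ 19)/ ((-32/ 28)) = -49/ 76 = -0.64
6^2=36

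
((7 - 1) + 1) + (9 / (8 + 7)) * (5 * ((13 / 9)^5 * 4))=1622953 / 19683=82.45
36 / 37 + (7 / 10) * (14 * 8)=14684 / 185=79.37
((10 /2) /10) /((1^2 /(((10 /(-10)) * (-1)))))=0.50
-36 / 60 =-0.60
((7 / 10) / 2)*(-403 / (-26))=217 / 40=5.42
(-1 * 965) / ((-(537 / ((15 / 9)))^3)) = 120625 / 4181062131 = 0.00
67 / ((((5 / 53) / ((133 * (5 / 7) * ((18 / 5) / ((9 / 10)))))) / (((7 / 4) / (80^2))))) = 472283 / 6400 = 73.79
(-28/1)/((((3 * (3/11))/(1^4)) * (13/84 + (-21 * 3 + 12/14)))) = 0.55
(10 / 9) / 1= 10 / 9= 1.11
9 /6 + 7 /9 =41 /18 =2.28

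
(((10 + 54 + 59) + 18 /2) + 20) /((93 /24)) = 1216 /31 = 39.23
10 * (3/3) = 10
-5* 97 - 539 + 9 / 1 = -1015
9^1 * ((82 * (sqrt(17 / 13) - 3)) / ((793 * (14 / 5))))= -5535 / 5551 + 1845 * sqrt(221) / 72163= -0.62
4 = 4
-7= -7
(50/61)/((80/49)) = 245/488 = 0.50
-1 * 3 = -3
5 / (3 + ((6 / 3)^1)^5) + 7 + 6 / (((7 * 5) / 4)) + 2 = 344 / 35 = 9.83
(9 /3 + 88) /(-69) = -1.32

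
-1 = -1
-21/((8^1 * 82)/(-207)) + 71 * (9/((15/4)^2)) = 853891/16400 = 52.07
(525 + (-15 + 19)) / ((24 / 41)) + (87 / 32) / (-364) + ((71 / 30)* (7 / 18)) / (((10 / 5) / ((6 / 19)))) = 9001440319 / 9959040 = 903.85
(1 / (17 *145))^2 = 1 / 6076225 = 0.00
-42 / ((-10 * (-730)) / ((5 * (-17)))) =357 / 730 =0.49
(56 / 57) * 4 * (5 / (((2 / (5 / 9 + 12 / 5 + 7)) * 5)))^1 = 50176 / 2565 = 19.56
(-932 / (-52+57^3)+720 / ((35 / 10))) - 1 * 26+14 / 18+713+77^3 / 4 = 5366633610335 / 46655532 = 115026.74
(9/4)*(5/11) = 45/44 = 1.02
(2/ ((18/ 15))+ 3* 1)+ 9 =41/ 3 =13.67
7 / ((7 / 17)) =17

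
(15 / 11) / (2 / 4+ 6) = 30 / 143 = 0.21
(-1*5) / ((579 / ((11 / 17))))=-55 / 9843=-0.01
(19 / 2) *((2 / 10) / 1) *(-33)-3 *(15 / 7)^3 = -316311 / 3430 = -92.22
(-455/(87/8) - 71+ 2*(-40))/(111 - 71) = -16777/3480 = -4.82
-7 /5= -1.40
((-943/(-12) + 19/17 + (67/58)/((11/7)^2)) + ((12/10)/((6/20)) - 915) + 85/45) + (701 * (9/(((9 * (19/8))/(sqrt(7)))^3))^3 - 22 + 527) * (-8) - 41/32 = -83670752861/17180064 - 1807215937716224 * sqrt(7)/171489472795369539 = -4870.25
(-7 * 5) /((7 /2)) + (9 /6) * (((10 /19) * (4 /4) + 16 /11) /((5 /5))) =-1469 /209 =-7.03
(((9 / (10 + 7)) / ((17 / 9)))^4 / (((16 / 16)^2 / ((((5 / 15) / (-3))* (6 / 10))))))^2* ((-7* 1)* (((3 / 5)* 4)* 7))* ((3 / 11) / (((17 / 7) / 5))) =-2542343699104725852 / 227491072018742610148675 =-0.00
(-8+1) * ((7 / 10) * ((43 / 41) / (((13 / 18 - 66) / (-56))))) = -1061928 / 240875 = -4.41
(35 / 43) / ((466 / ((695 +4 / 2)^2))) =17003315 / 20038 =848.55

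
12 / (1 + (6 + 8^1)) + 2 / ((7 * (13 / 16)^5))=20881964 / 12995255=1.61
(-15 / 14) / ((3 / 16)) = -40 / 7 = -5.71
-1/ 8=-0.12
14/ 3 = 4.67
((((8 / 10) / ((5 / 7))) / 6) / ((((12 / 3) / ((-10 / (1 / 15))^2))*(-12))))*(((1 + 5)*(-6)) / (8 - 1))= 450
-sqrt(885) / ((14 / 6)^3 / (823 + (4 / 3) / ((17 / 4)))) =-377901 * sqrt(885) / 5831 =-1928.00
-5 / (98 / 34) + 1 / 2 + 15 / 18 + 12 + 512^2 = 38536873 / 147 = 262155.60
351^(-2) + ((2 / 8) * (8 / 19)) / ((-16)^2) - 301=-90186948799 / 299624832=-301.00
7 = 7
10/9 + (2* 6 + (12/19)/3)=2278/171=13.32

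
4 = 4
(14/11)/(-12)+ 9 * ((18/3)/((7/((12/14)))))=21041/3234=6.51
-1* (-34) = 34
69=69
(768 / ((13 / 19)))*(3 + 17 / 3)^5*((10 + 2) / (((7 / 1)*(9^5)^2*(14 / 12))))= 0.02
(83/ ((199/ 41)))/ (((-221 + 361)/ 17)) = 57851/ 27860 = 2.08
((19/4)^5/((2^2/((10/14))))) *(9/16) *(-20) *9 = -5014100475/114688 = -43719.49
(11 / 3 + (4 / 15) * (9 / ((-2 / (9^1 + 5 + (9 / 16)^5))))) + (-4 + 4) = -103816177 / 7864320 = -13.20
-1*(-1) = 1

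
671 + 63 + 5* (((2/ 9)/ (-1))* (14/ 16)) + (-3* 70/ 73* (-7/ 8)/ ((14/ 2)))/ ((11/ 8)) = 21197927/ 28908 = 733.29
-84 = -84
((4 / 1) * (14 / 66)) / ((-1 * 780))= -7 / 6435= -0.00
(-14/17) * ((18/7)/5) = -36/85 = -0.42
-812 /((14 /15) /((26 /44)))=-5655 /11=-514.09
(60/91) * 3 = 180/91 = 1.98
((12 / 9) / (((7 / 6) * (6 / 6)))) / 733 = 8 / 5131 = 0.00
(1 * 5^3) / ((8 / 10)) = 625 / 4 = 156.25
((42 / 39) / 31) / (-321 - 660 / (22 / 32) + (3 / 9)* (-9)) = -0.00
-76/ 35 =-2.17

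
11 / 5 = 2.20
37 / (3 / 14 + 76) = 518 / 1067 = 0.49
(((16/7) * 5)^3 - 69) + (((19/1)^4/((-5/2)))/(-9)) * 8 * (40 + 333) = 266792189689/15435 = 17284884.33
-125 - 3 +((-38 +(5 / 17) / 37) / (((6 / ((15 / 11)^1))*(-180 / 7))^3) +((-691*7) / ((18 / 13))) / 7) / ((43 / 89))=-15599125899749657 / 13436762651136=-1160.93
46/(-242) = -23/121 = -0.19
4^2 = 16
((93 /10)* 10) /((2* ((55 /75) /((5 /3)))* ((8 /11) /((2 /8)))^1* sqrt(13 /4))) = 2325* sqrt(13) /416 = 20.15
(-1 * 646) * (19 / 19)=-646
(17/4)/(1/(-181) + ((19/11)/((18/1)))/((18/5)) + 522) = 2741607/336747479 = 0.01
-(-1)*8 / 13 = 8 / 13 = 0.62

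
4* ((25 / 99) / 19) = 0.05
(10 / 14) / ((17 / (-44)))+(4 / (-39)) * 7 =-11912 / 4641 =-2.57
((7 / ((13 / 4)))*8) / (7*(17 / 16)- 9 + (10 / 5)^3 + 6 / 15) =17920 / 7111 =2.52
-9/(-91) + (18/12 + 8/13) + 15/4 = 167/28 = 5.96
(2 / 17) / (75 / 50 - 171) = -4 / 5763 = -0.00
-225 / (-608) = 225 / 608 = 0.37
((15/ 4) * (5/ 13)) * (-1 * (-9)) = 675/ 52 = 12.98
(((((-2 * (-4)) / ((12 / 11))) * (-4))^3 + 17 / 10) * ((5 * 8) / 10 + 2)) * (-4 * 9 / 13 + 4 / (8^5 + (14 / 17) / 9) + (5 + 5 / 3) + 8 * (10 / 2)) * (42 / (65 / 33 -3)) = 2251785612664300174 / 8309906085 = 270976060.33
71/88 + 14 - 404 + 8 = -33545/88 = -381.19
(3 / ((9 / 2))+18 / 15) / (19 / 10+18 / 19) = 1064 / 1623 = 0.66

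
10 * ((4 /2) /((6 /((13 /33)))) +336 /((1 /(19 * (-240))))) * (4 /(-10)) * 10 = 6067353080 /99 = 61286394.75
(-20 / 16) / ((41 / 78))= -195 / 82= -2.38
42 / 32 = 21 / 16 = 1.31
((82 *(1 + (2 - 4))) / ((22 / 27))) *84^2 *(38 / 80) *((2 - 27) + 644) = -208784265.71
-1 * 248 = -248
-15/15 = -1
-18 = -18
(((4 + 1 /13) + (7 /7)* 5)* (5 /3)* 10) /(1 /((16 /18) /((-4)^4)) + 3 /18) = 11800 /22477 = 0.52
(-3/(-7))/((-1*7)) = -3/49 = -0.06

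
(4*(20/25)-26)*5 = -114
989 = 989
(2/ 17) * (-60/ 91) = -120/ 1547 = -0.08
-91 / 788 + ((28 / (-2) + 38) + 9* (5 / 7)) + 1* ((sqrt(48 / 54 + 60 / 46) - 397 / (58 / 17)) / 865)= sqrt(10442) / 59685 + 4175773853 / 138368860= 30.18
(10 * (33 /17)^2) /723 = 3630 /69649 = 0.05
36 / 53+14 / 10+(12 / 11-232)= -667039 / 2915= -228.83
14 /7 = 2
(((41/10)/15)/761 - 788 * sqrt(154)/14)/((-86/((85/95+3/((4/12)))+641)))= -507047/186521100+2436299 * sqrt(154)/5719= 5286.53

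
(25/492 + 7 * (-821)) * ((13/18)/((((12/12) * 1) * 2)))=-36757487/17712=-2075.29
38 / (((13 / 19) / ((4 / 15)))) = 2888 / 195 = 14.81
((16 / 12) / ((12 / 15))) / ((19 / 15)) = 25 / 19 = 1.32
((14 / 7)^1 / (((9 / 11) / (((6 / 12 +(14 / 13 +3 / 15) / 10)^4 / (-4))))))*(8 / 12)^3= -940780544 / 33469921875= -0.03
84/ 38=42/ 19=2.21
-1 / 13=-0.08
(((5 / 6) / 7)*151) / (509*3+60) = 755 / 66654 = 0.01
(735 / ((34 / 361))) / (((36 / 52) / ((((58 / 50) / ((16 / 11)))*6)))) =73356283 / 1360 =53938.44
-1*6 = -6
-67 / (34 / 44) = -1474 / 17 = -86.71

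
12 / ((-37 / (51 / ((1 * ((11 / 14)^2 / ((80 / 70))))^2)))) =-30707712 / 541717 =-56.69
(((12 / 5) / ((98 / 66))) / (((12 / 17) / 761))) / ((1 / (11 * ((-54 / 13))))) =-253591074 / 3185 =-79620.43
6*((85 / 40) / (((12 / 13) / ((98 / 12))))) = 10829 / 96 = 112.80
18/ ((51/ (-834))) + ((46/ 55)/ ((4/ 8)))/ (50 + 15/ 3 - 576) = -294.36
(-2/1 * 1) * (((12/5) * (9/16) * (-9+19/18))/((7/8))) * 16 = 13728/35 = 392.23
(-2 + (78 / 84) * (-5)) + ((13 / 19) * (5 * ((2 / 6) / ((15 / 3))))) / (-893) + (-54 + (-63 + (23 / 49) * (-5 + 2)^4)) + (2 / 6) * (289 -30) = 3544829 / 4988298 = 0.71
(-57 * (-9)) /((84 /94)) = 8037 /14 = 574.07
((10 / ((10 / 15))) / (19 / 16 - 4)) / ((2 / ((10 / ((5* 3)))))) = -16 / 9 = -1.78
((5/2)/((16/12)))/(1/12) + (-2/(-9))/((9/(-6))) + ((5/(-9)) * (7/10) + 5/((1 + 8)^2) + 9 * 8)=7616/81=94.02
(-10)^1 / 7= -10 / 7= -1.43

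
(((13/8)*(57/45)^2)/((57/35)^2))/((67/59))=37583/43416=0.87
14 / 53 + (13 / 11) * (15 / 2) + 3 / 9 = 33095 / 3498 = 9.46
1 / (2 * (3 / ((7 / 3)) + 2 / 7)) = 7 / 22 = 0.32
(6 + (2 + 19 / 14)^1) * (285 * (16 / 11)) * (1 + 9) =2986800 / 77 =38789.61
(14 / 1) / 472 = 7 / 236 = 0.03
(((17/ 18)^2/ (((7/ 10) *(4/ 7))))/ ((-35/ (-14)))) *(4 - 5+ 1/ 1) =0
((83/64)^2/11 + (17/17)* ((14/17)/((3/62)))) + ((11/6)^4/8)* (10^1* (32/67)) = 99418802203/4156821504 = 23.92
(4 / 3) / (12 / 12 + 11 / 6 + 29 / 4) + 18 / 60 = 523 / 1210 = 0.43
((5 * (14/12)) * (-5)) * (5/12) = -12.15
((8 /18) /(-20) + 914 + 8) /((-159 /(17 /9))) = -705313 /64395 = -10.95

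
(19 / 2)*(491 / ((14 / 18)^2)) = 755649 / 98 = 7710.70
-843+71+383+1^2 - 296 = -684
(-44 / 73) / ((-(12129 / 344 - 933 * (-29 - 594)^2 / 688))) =-30272 / 26433307227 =-0.00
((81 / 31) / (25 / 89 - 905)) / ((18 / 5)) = -267 / 332816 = -0.00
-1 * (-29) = 29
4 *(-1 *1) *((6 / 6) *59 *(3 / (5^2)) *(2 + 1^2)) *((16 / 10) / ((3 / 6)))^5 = -2227175424 / 78125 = -28507.85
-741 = -741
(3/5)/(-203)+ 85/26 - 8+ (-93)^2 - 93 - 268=218595397/26390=8283.27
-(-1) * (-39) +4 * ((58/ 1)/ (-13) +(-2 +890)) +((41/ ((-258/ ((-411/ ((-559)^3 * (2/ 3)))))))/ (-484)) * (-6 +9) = 50824782530380361/ 14541500822992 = 3495.15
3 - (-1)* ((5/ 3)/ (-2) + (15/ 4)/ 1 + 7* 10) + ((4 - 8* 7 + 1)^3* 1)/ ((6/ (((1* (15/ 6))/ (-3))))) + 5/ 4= 222011/ 12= 18500.92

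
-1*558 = -558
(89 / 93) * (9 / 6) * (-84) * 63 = -235494 / 31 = -7596.58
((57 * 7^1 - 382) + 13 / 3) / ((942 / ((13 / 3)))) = 416 / 4239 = 0.10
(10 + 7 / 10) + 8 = 187 / 10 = 18.70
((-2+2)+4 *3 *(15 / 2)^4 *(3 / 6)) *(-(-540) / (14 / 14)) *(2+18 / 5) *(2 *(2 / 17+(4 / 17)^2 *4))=11252115000 / 289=38934653.98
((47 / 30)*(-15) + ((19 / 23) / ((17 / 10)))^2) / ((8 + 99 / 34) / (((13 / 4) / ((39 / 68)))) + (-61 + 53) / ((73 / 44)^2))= 23.72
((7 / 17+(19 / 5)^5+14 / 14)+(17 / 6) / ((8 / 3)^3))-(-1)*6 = 43515259517 / 54400000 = 799.91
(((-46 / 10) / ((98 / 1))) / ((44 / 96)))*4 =-1104 / 2695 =-0.41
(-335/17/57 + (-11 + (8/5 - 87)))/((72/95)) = -468733/3672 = -127.65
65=65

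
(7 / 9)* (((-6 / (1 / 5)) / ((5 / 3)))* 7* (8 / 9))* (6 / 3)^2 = -3136 / 9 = -348.44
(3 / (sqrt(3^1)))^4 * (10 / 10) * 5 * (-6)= -270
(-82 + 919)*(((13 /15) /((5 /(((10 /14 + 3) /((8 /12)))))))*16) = 12932.85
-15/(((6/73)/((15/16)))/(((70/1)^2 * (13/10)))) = -17437875/16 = -1089867.19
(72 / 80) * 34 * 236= 36108 / 5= 7221.60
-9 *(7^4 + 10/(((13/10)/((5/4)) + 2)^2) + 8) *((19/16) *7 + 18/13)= -9719279577/46208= -210337.59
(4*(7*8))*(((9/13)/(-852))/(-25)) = 168/23075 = 0.01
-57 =-57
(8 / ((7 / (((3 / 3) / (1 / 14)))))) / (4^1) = 4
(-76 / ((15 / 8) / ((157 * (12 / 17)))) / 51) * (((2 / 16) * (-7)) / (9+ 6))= 334096 / 65025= 5.14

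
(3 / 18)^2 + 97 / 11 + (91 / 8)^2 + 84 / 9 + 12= 1011035 / 6336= 159.57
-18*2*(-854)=30744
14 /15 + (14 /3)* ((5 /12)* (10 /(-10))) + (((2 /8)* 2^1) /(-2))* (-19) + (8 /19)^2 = 254473 /64980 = 3.92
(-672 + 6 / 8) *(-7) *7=131565 / 4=32891.25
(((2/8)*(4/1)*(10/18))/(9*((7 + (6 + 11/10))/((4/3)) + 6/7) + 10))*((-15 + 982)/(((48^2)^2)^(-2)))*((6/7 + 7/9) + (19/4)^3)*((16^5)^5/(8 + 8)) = 36540753916599424338041786442257043934700529254400/31609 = 1156023724780898615522218000000000000000000000.00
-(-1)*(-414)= -414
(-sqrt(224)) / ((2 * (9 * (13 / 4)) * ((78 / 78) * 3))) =-8 * sqrt(14) / 351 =-0.09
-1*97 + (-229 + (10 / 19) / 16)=-49547 / 152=-325.97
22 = 22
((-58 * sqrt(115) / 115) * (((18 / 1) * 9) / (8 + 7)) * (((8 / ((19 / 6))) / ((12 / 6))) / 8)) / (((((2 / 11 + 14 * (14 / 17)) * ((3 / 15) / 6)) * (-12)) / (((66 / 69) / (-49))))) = -3221262 * sqrt(115) / 898810675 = -0.04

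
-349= -349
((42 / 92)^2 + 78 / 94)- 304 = -30130157 / 99452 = -302.96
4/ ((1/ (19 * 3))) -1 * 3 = 225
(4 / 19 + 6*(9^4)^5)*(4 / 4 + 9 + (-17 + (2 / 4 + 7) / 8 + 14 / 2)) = 10394803967493674124885 / 152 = 68386868207195224505.82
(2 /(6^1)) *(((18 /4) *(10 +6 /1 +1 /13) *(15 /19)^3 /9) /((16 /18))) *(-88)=-1225125 /9386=-130.53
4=4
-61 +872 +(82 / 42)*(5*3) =5882 / 7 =840.29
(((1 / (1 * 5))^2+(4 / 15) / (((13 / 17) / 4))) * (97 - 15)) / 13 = 114718 / 12675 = 9.05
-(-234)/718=117/359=0.33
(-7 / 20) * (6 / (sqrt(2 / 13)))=-21 * sqrt(26) / 20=-5.35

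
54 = 54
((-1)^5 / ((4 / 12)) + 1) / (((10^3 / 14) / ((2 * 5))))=-7 / 25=-0.28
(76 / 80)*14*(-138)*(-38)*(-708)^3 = -123761083082112 / 5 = -24752216616422.40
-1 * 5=-5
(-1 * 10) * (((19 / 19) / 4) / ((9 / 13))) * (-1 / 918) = 65 / 16524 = 0.00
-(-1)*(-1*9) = -9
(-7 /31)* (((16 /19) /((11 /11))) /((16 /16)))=-112 /589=-0.19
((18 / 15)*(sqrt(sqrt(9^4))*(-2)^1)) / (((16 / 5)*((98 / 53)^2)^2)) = -213042987 / 368947264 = -0.58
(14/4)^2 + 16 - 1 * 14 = 14.25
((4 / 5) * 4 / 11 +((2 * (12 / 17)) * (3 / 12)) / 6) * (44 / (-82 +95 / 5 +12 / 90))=-3924 / 16031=-0.24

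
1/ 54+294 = 294.02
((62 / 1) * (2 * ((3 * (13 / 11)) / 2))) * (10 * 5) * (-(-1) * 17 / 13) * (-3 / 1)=-474300 / 11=-43118.18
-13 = -13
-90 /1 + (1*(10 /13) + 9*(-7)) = -1979 /13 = -152.23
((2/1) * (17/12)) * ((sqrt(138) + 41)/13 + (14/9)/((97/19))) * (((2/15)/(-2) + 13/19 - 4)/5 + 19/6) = 30.78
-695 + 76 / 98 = -34017 / 49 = -694.22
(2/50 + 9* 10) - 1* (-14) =104.04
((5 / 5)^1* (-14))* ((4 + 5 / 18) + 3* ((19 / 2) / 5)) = -6286 / 45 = -139.69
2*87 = 174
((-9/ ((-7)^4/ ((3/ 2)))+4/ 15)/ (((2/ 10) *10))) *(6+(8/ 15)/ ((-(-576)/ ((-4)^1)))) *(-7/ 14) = -30442057/ 77792400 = -0.39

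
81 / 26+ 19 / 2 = 164 / 13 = 12.62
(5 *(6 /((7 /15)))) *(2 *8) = 7200 /7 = 1028.57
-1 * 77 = -77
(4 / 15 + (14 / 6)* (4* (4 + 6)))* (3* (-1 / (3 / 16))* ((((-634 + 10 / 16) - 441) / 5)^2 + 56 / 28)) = -345745413 / 5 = -69149082.60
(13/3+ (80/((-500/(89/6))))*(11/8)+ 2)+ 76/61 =26327/6100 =4.32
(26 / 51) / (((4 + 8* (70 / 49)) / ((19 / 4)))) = 1729 / 11016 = 0.16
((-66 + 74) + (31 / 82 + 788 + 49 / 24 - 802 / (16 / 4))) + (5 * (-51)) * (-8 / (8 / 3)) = 1341113 / 984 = 1362.92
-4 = -4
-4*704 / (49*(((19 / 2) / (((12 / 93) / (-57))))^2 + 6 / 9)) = -540672 / 165690516635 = -0.00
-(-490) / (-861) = -70 / 123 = -0.57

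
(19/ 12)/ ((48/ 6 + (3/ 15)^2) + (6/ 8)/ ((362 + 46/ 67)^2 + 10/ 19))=1065838714550/ 5412220637031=0.20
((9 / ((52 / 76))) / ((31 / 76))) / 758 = 6498 / 152737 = 0.04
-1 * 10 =-10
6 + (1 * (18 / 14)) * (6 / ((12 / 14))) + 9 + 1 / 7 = 169 / 7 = 24.14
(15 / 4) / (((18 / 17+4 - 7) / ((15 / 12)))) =-425 / 176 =-2.41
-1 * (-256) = 256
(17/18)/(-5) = -17/90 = -0.19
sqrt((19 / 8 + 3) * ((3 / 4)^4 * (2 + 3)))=9 * sqrt(430) / 64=2.92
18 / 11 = 1.64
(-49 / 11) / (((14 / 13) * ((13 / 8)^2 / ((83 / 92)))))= -4648 / 3289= -1.41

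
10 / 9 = 1.11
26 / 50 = 13 / 25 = 0.52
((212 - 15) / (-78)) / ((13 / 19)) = -3743 / 1014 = -3.69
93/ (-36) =-31/ 12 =-2.58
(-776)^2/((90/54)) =361305.60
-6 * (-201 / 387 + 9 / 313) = 39620 / 13459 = 2.94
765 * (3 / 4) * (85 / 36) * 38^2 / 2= 7824675 / 8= 978084.38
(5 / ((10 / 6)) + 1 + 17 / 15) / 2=77 / 30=2.57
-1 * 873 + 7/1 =-866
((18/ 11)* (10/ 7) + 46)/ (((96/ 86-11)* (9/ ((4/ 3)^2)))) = -2560736/ 2650725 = -0.97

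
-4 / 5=-0.80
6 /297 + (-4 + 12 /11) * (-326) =93890 /99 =948.38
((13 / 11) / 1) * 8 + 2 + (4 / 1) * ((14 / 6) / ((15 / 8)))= 8134 / 495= 16.43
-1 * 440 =-440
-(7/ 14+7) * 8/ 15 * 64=-256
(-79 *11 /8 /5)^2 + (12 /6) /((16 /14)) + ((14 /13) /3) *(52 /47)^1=106962101 /225600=474.12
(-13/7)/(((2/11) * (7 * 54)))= -143/5292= -0.03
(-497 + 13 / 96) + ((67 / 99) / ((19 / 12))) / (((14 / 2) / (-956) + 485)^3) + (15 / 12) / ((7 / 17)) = -6913074810922885472662217 / 13998928058433783422496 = -493.83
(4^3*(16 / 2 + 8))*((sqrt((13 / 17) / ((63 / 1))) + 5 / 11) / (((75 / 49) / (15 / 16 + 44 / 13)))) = 402752*sqrt(1547) / 49725 + 2819264 / 2145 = 1632.91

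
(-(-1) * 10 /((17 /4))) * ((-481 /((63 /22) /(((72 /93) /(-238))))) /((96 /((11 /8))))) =291005 /15803676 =0.02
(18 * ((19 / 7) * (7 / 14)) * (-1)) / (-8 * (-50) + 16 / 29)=-0.06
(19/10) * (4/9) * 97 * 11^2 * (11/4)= 2453033/90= 27255.92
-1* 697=-697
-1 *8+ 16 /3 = -8 /3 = -2.67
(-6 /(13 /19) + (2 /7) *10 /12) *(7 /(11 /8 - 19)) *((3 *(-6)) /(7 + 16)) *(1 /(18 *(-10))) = 9316 /632385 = 0.01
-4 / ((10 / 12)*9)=-8 / 15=-0.53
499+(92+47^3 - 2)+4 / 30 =1566182 / 15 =104412.13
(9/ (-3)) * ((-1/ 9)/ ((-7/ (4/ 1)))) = -4/ 21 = -0.19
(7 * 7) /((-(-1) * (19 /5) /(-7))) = -1715 /19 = -90.26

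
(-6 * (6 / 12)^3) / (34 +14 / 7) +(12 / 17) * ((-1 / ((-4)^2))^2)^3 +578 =577.98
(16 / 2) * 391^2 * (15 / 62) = 9172860 / 31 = 295898.71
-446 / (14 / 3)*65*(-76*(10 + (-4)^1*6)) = -6609720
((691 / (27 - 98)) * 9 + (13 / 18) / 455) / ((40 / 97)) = -212.41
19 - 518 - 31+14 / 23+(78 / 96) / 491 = -529.39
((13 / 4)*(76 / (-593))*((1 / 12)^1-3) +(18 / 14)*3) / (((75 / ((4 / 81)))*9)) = 252647 / 680867775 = 0.00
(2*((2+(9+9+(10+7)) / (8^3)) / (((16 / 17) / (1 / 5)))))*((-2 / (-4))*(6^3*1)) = 486081 / 5120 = 94.94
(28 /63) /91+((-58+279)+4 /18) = 60395 /273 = 221.23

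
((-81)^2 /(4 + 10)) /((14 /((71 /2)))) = 465831 /392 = 1188.34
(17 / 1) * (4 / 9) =68 / 9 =7.56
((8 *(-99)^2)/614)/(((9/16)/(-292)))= -66290.66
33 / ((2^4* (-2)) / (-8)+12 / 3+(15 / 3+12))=33 / 25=1.32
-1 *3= -3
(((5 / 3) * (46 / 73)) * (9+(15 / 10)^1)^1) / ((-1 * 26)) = -805 / 1898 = -0.42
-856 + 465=-391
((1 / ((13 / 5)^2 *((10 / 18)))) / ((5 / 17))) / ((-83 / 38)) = -5814 / 14027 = -0.41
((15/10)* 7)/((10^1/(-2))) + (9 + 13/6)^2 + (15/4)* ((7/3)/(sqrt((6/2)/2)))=35* sqrt(6)/12 + 22067/180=129.74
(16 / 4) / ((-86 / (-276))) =552 / 43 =12.84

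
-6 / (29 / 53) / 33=-106 / 319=-0.33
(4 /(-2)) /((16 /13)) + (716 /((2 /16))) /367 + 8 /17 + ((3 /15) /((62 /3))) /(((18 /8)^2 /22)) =3027797477 /208881720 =14.50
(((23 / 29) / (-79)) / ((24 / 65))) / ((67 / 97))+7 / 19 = 23032211 / 69994632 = 0.33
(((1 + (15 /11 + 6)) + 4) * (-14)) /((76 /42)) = -19992 /209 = -95.66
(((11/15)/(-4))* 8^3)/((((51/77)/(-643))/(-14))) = -975960832/765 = -1275765.79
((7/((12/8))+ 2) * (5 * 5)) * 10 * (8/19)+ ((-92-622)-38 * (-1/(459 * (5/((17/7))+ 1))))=-162971/13338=-12.22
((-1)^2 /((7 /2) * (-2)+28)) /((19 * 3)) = 1 /1197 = 0.00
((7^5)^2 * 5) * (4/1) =5649504980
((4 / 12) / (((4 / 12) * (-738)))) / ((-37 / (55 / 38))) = 55 / 1037628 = 0.00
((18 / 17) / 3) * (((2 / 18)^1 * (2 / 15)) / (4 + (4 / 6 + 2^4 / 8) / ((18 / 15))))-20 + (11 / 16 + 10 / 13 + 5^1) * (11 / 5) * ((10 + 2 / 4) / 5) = 12166767 / 1237600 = 9.83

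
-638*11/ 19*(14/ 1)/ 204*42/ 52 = -171941/ 8398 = -20.47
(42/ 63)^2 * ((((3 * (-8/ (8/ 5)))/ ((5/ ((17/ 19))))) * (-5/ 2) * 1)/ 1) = 170/ 57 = 2.98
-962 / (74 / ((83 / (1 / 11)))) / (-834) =11869 / 834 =14.23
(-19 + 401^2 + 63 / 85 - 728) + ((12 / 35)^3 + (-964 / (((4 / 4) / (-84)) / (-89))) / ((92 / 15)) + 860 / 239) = -4066620265916053 / 4006625875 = -1014973.79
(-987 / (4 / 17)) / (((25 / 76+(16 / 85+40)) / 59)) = -532929005 / 87247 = -6108.28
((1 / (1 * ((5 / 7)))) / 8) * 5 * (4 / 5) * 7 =49 / 10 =4.90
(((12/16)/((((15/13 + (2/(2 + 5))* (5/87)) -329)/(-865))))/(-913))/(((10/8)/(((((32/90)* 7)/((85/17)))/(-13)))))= 983332/14810161025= 0.00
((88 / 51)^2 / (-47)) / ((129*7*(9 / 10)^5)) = -774400000 / 6518362482009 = -0.00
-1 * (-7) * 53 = 371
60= 60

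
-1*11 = -11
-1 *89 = -89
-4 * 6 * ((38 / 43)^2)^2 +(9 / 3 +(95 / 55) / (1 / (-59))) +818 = 26492240006 / 37606811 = 704.45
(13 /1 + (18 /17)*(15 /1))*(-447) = -219477 /17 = -12910.41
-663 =-663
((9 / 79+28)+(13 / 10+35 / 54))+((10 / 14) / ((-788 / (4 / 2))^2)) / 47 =16374502591453 / 544689748260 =30.06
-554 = -554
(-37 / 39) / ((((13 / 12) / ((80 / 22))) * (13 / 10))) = -59200 / 24167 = -2.45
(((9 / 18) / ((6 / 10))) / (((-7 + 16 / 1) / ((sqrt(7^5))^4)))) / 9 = 1412376245 / 486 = 2906123.96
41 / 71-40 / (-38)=2199 / 1349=1.63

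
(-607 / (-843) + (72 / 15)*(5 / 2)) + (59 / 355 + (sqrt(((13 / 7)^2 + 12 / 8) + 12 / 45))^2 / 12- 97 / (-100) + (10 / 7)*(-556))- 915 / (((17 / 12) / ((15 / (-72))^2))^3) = -3452680205496051631 / 4426393086259200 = -780.02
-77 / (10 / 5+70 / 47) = -3619 / 164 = -22.07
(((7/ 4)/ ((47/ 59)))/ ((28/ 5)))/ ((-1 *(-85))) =59/ 12784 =0.00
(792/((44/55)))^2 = 980100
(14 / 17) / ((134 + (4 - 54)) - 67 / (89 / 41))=1246 / 80393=0.02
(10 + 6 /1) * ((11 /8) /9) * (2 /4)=11 /9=1.22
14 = 14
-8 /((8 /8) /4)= -32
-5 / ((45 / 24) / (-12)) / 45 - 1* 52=-2308 / 45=-51.29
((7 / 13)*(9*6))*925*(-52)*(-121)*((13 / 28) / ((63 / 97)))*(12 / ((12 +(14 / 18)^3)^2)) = 5400447428118600 / 578523967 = 9334872.43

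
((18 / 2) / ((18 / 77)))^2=5929 / 4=1482.25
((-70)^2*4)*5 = 98000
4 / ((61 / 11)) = 44 / 61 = 0.72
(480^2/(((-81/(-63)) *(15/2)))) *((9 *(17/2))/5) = 365568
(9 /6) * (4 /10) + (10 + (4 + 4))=93 /5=18.60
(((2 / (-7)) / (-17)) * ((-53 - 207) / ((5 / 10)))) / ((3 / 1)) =-1040 / 357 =-2.91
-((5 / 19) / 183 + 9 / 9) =-3482 / 3477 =-1.00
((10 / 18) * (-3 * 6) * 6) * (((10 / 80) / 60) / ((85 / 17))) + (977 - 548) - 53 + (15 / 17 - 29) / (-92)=5885029 / 15640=376.28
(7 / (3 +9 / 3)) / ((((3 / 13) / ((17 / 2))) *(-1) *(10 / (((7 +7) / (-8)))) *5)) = 10829 / 7200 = 1.50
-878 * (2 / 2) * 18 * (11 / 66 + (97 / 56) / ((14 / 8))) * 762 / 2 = -341208360 / 49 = -6963435.92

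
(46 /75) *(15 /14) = 23 /35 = 0.66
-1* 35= -35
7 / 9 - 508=-4565 / 9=-507.22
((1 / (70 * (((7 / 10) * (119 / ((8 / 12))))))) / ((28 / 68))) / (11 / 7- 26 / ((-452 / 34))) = 113 / 1435455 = 0.00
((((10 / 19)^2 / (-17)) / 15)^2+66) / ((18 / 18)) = 22371685186 / 338964921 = 66.00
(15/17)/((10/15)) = 45/34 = 1.32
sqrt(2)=1.41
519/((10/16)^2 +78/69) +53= 882635/2239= 394.21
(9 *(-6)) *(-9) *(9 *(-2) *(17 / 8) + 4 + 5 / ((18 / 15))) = -29241 / 2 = -14620.50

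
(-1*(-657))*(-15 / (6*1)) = -3285 / 2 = -1642.50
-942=-942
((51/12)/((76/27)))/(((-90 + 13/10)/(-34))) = 39015/67412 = 0.58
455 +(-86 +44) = 413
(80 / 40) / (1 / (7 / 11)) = 14 / 11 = 1.27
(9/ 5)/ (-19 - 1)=-9/ 100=-0.09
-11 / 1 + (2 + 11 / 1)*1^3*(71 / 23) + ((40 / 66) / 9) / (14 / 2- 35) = 1392815 / 47817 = 29.13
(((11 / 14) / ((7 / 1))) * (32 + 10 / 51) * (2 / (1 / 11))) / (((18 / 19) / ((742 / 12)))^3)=710092587406741 / 32122656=22105662.35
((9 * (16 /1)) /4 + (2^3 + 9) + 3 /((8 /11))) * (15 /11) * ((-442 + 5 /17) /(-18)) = 5719355 /2992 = 1911.55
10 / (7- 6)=10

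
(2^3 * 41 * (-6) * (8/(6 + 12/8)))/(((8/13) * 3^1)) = -17056/15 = -1137.07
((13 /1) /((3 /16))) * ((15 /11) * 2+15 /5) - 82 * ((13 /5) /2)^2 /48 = 10406981 /26400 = 394.20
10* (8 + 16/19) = 1680/19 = 88.42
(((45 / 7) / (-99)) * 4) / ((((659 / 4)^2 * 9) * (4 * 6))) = -40 / 902870199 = -0.00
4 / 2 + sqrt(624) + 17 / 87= 191 / 87 + 4 * sqrt(39)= 27.18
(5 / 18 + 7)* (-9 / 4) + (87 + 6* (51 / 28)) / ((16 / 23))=27865 / 224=124.40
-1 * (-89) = 89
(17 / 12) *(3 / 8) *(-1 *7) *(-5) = 595 / 32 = 18.59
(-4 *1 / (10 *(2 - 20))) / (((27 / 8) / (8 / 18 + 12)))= 896 / 10935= 0.08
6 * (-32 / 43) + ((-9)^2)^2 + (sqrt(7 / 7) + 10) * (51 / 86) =564423 / 86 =6563.06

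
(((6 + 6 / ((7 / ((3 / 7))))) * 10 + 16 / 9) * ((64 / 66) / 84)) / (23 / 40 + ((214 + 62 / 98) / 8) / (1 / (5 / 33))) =2309120 / 14180481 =0.16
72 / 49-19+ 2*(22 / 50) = -20397 / 1225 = -16.65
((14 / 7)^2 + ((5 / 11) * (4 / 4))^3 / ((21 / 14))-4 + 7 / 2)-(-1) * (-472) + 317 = -1209379 / 7986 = -151.44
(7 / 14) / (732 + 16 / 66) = 33 / 48328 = 0.00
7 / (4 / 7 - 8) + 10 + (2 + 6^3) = 11807 / 52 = 227.06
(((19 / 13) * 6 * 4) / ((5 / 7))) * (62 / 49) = 28272 / 455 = 62.14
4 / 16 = 1 / 4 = 0.25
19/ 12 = 1.58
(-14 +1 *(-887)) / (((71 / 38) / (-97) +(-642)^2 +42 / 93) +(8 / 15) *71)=-1544304990 / 706510618493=-0.00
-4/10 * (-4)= 8/5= 1.60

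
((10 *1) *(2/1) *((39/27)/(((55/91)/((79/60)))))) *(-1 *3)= -93457/495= -188.80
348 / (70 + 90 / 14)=2436 / 535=4.55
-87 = -87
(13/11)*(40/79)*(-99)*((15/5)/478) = -7020/18881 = -0.37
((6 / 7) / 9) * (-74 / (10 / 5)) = -74 / 21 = -3.52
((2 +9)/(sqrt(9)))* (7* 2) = 51.33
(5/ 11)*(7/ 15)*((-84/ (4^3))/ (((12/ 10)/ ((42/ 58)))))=-1715/ 10208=-0.17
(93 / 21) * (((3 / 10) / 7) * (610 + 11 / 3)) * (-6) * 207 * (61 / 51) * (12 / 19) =-1235375172 / 11305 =-109276.88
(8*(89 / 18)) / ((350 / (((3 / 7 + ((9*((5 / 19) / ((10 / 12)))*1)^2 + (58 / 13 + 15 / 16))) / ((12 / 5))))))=650481509 / 993414240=0.65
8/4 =2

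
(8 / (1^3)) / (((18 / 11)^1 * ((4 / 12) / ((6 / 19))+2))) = 8 / 5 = 1.60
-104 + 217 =113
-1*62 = -62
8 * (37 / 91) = 296 / 91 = 3.25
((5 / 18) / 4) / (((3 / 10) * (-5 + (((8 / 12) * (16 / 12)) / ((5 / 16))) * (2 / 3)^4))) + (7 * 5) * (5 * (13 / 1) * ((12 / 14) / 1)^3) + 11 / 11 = 649358131 / 452956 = 1433.60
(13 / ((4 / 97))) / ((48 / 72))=3783 / 8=472.88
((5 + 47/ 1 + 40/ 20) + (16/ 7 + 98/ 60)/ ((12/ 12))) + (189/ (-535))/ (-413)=76786153/ 1325730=57.92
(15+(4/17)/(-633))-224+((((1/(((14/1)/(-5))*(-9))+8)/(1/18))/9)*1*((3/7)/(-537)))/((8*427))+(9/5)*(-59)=-1524395259774203/4836273616440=-315.20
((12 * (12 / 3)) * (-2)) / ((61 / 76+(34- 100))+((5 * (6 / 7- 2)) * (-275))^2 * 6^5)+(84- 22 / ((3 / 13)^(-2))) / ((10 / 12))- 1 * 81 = 222290066410429287 / 12084868182967645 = 18.39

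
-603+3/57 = -11456/19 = -602.95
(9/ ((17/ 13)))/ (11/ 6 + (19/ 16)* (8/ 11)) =2.55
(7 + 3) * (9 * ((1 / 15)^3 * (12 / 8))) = 1 / 25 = 0.04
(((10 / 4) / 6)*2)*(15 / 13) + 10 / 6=205 / 78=2.63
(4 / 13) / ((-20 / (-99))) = 99 / 65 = 1.52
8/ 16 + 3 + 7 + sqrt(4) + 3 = 31/ 2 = 15.50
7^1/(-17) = -7/17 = -0.41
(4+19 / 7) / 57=47 / 399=0.12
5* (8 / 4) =10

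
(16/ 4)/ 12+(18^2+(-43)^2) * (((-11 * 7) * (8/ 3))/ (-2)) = 223095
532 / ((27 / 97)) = 51604 / 27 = 1911.26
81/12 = 27/4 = 6.75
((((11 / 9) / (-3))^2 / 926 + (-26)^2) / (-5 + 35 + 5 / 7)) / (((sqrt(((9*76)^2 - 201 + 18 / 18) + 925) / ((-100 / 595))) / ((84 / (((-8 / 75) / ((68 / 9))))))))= 319435637500*sqrt(468581) / 6800825785041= 32.15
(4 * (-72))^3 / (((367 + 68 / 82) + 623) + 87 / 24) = -24021.09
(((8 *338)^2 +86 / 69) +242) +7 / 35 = 2522591509 / 345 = 7311859.45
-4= -4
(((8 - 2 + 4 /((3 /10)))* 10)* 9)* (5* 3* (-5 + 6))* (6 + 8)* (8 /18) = 162400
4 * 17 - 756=-688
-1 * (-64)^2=-4096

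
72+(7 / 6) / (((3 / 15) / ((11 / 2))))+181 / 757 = 947665 / 9084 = 104.32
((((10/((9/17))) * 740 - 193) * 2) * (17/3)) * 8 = 33745136/27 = 1249819.85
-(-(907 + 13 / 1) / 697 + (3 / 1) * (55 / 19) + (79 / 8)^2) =-88891163 / 847552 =-104.88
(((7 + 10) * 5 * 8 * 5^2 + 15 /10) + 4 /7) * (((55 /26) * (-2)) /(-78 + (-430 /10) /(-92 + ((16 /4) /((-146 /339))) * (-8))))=8457170370 /8884967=951.85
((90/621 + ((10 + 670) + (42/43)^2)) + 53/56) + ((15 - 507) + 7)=197.05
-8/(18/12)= -16/3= -5.33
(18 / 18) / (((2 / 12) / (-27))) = -162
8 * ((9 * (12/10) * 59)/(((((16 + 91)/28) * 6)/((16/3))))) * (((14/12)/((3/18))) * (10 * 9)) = 79930368/107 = 747012.79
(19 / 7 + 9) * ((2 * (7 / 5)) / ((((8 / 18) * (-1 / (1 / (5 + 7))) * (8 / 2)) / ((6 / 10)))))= -369 / 400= -0.92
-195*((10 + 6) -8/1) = -1560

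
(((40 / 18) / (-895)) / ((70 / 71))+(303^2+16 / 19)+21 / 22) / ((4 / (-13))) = -298385.08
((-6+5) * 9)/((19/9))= -81/19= -4.26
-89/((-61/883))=78587/61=1288.31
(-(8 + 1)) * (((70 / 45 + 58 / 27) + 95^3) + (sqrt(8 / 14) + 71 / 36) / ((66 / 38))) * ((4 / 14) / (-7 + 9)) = -145509607 / 132 - 114 * sqrt(7) / 539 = -1102346.07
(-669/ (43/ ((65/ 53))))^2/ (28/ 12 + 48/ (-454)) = 1287733698225/ 7879056797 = 163.44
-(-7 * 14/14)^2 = -49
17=17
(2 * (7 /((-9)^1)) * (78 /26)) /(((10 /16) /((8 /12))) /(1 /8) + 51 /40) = -560 /1053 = -0.53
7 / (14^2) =1 / 28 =0.04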